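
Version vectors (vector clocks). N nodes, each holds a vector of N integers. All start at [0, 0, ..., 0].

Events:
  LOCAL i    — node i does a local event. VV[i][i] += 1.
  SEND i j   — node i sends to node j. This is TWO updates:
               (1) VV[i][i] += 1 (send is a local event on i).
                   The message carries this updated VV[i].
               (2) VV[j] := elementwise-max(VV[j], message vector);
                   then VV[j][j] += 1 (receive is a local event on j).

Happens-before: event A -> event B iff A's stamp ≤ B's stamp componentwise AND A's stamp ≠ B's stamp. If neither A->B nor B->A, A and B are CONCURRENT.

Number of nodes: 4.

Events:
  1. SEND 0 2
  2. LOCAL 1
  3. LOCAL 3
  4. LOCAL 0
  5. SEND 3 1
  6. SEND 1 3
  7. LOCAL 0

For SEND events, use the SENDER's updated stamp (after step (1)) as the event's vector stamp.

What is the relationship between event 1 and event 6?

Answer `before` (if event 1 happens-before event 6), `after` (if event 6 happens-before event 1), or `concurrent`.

Initial: VV[0]=[0, 0, 0, 0]
Initial: VV[1]=[0, 0, 0, 0]
Initial: VV[2]=[0, 0, 0, 0]
Initial: VV[3]=[0, 0, 0, 0]
Event 1: SEND 0->2: VV[0][0]++ -> VV[0]=[1, 0, 0, 0], msg_vec=[1, 0, 0, 0]; VV[2]=max(VV[2],msg_vec) then VV[2][2]++ -> VV[2]=[1, 0, 1, 0]
Event 2: LOCAL 1: VV[1][1]++ -> VV[1]=[0, 1, 0, 0]
Event 3: LOCAL 3: VV[3][3]++ -> VV[3]=[0, 0, 0, 1]
Event 4: LOCAL 0: VV[0][0]++ -> VV[0]=[2, 0, 0, 0]
Event 5: SEND 3->1: VV[3][3]++ -> VV[3]=[0, 0, 0, 2], msg_vec=[0, 0, 0, 2]; VV[1]=max(VV[1],msg_vec) then VV[1][1]++ -> VV[1]=[0, 2, 0, 2]
Event 6: SEND 1->3: VV[1][1]++ -> VV[1]=[0, 3, 0, 2], msg_vec=[0, 3, 0, 2]; VV[3]=max(VV[3],msg_vec) then VV[3][3]++ -> VV[3]=[0, 3, 0, 3]
Event 7: LOCAL 0: VV[0][0]++ -> VV[0]=[3, 0, 0, 0]
Event 1 stamp: [1, 0, 0, 0]
Event 6 stamp: [0, 3, 0, 2]
[1, 0, 0, 0] <= [0, 3, 0, 2]? False
[0, 3, 0, 2] <= [1, 0, 0, 0]? False
Relation: concurrent

Answer: concurrent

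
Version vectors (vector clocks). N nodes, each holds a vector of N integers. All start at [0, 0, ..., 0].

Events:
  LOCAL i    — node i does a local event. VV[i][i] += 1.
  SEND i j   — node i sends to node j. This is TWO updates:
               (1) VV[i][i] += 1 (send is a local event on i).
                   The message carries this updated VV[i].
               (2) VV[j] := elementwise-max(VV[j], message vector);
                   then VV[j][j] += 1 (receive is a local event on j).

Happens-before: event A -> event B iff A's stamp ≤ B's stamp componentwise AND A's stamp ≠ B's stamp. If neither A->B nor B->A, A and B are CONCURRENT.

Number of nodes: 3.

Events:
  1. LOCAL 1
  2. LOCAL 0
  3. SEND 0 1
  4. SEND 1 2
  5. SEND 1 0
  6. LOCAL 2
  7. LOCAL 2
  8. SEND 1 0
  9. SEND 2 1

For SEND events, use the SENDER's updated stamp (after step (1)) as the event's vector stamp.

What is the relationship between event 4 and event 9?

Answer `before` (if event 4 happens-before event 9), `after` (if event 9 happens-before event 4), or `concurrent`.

Initial: VV[0]=[0, 0, 0]
Initial: VV[1]=[0, 0, 0]
Initial: VV[2]=[0, 0, 0]
Event 1: LOCAL 1: VV[1][1]++ -> VV[1]=[0, 1, 0]
Event 2: LOCAL 0: VV[0][0]++ -> VV[0]=[1, 0, 0]
Event 3: SEND 0->1: VV[0][0]++ -> VV[0]=[2, 0, 0], msg_vec=[2, 0, 0]; VV[1]=max(VV[1],msg_vec) then VV[1][1]++ -> VV[1]=[2, 2, 0]
Event 4: SEND 1->2: VV[1][1]++ -> VV[1]=[2, 3, 0], msg_vec=[2, 3, 0]; VV[2]=max(VV[2],msg_vec) then VV[2][2]++ -> VV[2]=[2, 3, 1]
Event 5: SEND 1->0: VV[1][1]++ -> VV[1]=[2, 4, 0], msg_vec=[2, 4, 0]; VV[0]=max(VV[0],msg_vec) then VV[0][0]++ -> VV[0]=[3, 4, 0]
Event 6: LOCAL 2: VV[2][2]++ -> VV[2]=[2, 3, 2]
Event 7: LOCAL 2: VV[2][2]++ -> VV[2]=[2, 3, 3]
Event 8: SEND 1->0: VV[1][1]++ -> VV[1]=[2, 5, 0], msg_vec=[2, 5, 0]; VV[0]=max(VV[0],msg_vec) then VV[0][0]++ -> VV[0]=[4, 5, 0]
Event 9: SEND 2->1: VV[2][2]++ -> VV[2]=[2, 3, 4], msg_vec=[2, 3, 4]; VV[1]=max(VV[1],msg_vec) then VV[1][1]++ -> VV[1]=[2, 6, 4]
Event 4 stamp: [2, 3, 0]
Event 9 stamp: [2, 3, 4]
[2, 3, 0] <= [2, 3, 4]? True
[2, 3, 4] <= [2, 3, 0]? False
Relation: before

Answer: before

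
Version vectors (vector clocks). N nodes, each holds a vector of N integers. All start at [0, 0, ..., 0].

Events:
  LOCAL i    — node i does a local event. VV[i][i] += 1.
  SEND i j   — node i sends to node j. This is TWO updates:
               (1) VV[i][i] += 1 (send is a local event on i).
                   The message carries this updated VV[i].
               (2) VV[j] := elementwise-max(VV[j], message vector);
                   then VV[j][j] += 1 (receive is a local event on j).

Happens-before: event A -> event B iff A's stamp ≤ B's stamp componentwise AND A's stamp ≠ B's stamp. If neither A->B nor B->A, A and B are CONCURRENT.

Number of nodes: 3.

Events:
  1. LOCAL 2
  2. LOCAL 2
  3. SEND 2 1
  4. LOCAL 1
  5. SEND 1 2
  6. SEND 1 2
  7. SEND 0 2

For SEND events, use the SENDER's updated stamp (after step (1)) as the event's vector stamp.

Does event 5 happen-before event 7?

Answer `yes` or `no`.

Initial: VV[0]=[0, 0, 0]
Initial: VV[1]=[0, 0, 0]
Initial: VV[2]=[0, 0, 0]
Event 1: LOCAL 2: VV[2][2]++ -> VV[2]=[0, 0, 1]
Event 2: LOCAL 2: VV[2][2]++ -> VV[2]=[0, 0, 2]
Event 3: SEND 2->1: VV[2][2]++ -> VV[2]=[0, 0, 3], msg_vec=[0, 0, 3]; VV[1]=max(VV[1],msg_vec) then VV[1][1]++ -> VV[1]=[0, 1, 3]
Event 4: LOCAL 1: VV[1][1]++ -> VV[1]=[0, 2, 3]
Event 5: SEND 1->2: VV[1][1]++ -> VV[1]=[0, 3, 3], msg_vec=[0, 3, 3]; VV[2]=max(VV[2],msg_vec) then VV[2][2]++ -> VV[2]=[0, 3, 4]
Event 6: SEND 1->2: VV[1][1]++ -> VV[1]=[0, 4, 3], msg_vec=[0, 4, 3]; VV[2]=max(VV[2],msg_vec) then VV[2][2]++ -> VV[2]=[0, 4, 5]
Event 7: SEND 0->2: VV[0][0]++ -> VV[0]=[1, 0, 0], msg_vec=[1, 0, 0]; VV[2]=max(VV[2],msg_vec) then VV[2][2]++ -> VV[2]=[1, 4, 6]
Event 5 stamp: [0, 3, 3]
Event 7 stamp: [1, 0, 0]
[0, 3, 3] <= [1, 0, 0]? False. Equal? False. Happens-before: False

Answer: no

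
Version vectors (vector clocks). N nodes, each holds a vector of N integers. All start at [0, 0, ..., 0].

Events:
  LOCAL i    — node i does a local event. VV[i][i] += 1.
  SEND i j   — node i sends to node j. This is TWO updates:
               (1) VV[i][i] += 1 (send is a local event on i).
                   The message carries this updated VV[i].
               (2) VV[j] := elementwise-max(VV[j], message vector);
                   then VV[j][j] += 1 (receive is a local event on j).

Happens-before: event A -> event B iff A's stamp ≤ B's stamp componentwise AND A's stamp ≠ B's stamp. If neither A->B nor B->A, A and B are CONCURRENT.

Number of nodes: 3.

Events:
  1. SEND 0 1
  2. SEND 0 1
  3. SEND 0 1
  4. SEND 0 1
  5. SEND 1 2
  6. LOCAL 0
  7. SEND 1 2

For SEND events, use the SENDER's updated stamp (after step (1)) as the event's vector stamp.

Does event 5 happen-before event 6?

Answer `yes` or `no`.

Answer: no

Derivation:
Initial: VV[0]=[0, 0, 0]
Initial: VV[1]=[0, 0, 0]
Initial: VV[2]=[0, 0, 0]
Event 1: SEND 0->1: VV[0][0]++ -> VV[0]=[1, 0, 0], msg_vec=[1, 0, 0]; VV[1]=max(VV[1],msg_vec) then VV[1][1]++ -> VV[1]=[1, 1, 0]
Event 2: SEND 0->1: VV[0][0]++ -> VV[0]=[2, 0, 0], msg_vec=[2, 0, 0]; VV[1]=max(VV[1],msg_vec) then VV[1][1]++ -> VV[1]=[2, 2, 0]
Event 3: SEND 0->1: VV[0][0]++ -> VV[0]=[3, 0, 0], msg_vec=[3, 0, 0]; VV[1]=max(VV[1],msg_vec) then VV[1][1]++ -> VV[1]=[3, 3, 0]
Event 4: SEND 0->1: VV[0][0]++ -> VV[0]=[4, 0, 0], msg_vec=[4, 0, 0]; VV[1]=max(VV[1],msg_vec) then VV[1][1]++ -> VV[1]=[4, 4, 0]
Event 5: SEND 1->2: VV[1][1]++ -> VV[1]=[4, 5, 0], msg_vec=[4, 5, 0]; VV[2]=max(VV[2],msg_vec) then VV[2][2]++ -> VV[2]=[4, 5, 1]
Event 6: LOCAL 0: VV[0][0]++ -> VV[0]=[5, 0, 0]
Event 7: SEND 1->2: VV[1][1]++ -> VV[1]=[4, 6, 0], msg_vec=[4, 6, 0]; VV[2]=max(VV[2],msg_vec) then VV[2][2]++ -> VV[2]=[4, 6, 2]
Event 5 stamp: [4, 5, 0]
Event 6 stamp: [5, 0, 0]
[4, 5, 0] <= [5, 0, 0]? False. Equal? False. Happens-before: False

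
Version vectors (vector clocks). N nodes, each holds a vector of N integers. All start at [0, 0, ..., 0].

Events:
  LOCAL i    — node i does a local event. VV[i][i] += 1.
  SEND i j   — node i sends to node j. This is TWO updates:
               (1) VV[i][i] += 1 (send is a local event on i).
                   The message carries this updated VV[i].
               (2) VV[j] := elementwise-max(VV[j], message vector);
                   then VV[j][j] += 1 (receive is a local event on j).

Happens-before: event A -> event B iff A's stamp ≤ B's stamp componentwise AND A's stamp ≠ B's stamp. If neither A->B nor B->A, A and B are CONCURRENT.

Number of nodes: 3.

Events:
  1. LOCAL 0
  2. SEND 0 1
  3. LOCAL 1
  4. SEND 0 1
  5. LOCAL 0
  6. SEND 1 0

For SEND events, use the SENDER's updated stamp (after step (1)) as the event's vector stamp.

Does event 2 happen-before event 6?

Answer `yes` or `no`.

Initial: VV[0]=[0, 0, 0]
Initial: VV[1]=[0, 0, 0]
Initial: VV[2]=[0, 0, 0]
Event 1: LOCAL 0: VV[0][0]++ -> VV[0]=[1, 0, 0]
Event 2: SEND 0->1: VV[0][0]++ -> VV[0]=[2, 0, 0], msg_vec=[2, 0, 0]; VV[1]=max(VV[1],msg_vec) then VV[1][1]++ -> VV[1]=[2, 1, 0]
Event 3: LOCAL 1: VV[1][1]++ -> VV[1]=[2, 2, 0]
Event 4: SEND 0->1: VV[0][0]++ -> VV[0]=[3, 0, 0], msg_vec=[3, 0, 0]; VV[1]=max(VV[1],msg_vec) then VV[1][1]++ -> VV[1]=[3, 3, 0]
Event 5: LOCAL 0: VV[0][0]++ -> VV[0]=[4, 0, 0]
Event 6: SEND 1->0: VV[1][1]++ -> VV[1]=[3, 4, 0], msg_vec=[3, 4, 0]; VV[0]=max(VV[0],msg_vec) then VV[0][0]++ -> VV[0]=[5, 4, 0]
Event 2 stamp: [2, 0, 0]
Event 6 stamp: [3, 4, 0]
[2, 0, 0] <= [3, 4, 0]? True. Equal? False. Happens-before: True

Answer: yes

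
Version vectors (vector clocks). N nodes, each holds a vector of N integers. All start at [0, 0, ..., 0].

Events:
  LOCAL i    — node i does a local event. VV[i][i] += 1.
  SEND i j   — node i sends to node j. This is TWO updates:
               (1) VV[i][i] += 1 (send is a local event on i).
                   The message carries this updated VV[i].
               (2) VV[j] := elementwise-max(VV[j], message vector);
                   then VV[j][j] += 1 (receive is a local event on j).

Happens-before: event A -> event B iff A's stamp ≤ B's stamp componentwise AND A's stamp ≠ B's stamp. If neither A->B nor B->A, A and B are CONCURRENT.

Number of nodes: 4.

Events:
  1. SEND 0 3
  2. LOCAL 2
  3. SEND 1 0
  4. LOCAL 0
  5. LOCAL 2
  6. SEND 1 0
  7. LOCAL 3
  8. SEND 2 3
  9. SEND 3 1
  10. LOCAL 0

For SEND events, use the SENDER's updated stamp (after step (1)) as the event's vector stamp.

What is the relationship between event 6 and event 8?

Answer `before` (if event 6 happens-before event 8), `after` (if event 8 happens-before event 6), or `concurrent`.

Answer: concurrent

Derivation:
Initial: VV[0]=[0, 0, 0, 0]
Initial: VV[1]=[0, 0, 0, 0]
Initial: VV[2]=[0, 0, 0, 0]
Initial: VV[3]=[0, 0, 0, 0]
Event 1: SEND 0->3: VV[0][0]++ -> VV[0]=[1, 0, 0, 0], msg_vec=[1, 0, 0, 0]; VV[3]=max(VV[3],msg_vec) then VV[3][3]++ -> VV[3]=[1, 0, 0, 1]
Event 2: LOCAL 2: VV[2][2]++ -> VV[2]=[0, 0, 1, 0]
Event 3: SEND 1->0: VV[1][1]++ -> VV[1]=[0, 1, 0, 0], msg_vec=[0, 1, 0, 0]; VV[0]=max(VV[0],msg_vec) then VV[0][0]++ -> VV[0]=[2, 1, 0, 0]
Event 4: LOCAL 0: VV[0][0]++ -> VV[0]=[3, 1, 0, 0]
Event 5: LOCAL 2: VV[2][2]++ -> VV[2]=[0, 0, 2, 0]
Event 6: SEND 1->0: VV[1][1]++ -> VV[1]=[0, 2, 0, 0], msg_vec=[0, 2, 0, 0]; VV[0]=max(VV[0],msg_vec) then VV[0][0]++ -> VV[0]=[4, 2, 0, 0]
Event 7: LOCAL 3: VV[3][3]++ -> VV[3]=[1, 0, 0, 2]
Event 8: SEND 2->3: VV[2][2]++ -> VV[2]=[0, 0, 3, 0], msg_vec=[0, 0, 3, 0]; VV[3]=max(VV[3],msg_vec) then VV[3][3]++ -> VV[3]=[1, 0, 3, 3]
Event 9: SEND 3->1: VV[3][3]++ -> VV[3]=[1, 0, 3, 4], msg_vec=[1, 0, 3, 4]; VV[1]=max(VV[1],msg_vec) then VV[1][1]++ -> VV[1]=[1, 3, 3, 4]
Event 10: LOCAL 0: VV[0][0]++ -> VV[0]=[5, 2, 0, 0]
Event 6 stamp: [0, 2, 0, 0]
Event 8 stamp: [0, 0, 3, 0]
[0, 2, 0, 0] <= [0, 0, 3, 0]? False
[0, 0, 3, 0] <= [0, 2, 0, 0]? False
Relation: concurrent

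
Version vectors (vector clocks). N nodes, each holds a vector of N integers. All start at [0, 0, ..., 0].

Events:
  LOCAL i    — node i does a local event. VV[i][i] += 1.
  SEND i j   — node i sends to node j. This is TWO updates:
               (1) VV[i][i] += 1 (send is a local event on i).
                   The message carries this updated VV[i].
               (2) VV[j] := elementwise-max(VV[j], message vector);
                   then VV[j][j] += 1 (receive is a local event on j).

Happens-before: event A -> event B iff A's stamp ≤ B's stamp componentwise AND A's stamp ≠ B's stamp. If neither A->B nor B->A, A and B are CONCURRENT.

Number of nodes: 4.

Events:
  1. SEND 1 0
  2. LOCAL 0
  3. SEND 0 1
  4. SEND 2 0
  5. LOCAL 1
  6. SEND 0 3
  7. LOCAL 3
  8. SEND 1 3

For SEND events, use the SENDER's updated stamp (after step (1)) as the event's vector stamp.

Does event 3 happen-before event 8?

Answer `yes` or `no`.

Initial: VV[0]=[0, 0, 0, 0]
Initial: VV[1]=[0, 0, 0, 0]
Initial: VV[2]=[0, 0, 0, 0]
Initial: VV[3]=[0, 0, 0, 0]
Event 1: SEND 1->0: VV[1][1]++ -> VV[1]=[0, 1, 0, 0], msg_vec=[0, 1, 0, 0]; VV[0]=max(VV[0],msg_vec) then VV[0][0]++ -> VV[0]=[1, 1, 0, 0]
Event 2: LOCAL 0: VV[0][0]++ -> VV[0]=[2, 1, 0, 0]
Event 3: SEND 0->1: VV[0][0]++ -> VV[0]=[3, 1, 0, 0], msg_vec=[3, 1, 0, 0]; VV[1]=max(VV[1],msg_vec) then VV[1][1]++ -> VV[1]=[3, 2, 0, 0]
Event 4: SEND 2->0: VV[2][2]++ -> VV[2]=[0, 0, 1, 0], msg_vec=[0, 0, 1, 0]; VV[0]=max(VV[0],msg_vec) then VV[0][0]++ -> VV[0]=[4, 1, 1, 0]
Event 5: LOCAL 1: VV[1][1]++ -> VV[1]=[3, 3, 0, 0]
Event 6: SEND 0->3: VV[0][0]++ -> VV[0]=[5, 1, 1, 0], msg_vec=[5, 1, 1, 0]; VV[3]=max(VV[3],msg_vec) then VV[3][3]++ -> VV[3]=[5, 1, 1, 1]
Event 7: LOCAL 3: VV[3][3]++ -> VV[3]=[5, 1, 1, 2]
Event 8: SEND 1->3: VV[1][1]++ -> VV[1]=[3, 4, 0, 0], msg_vec=[3, 4, 0, 0]; VV[3]=max(VV[3],msg_vec) then VV[3][3]++ -> VV[3]=[5, 4, 1, 3]
Event 3 stamp: [3, 1, 0, 0]
Event 8 stamp: [3, 4, 0, 0]
[3, 1, 0, 0] <= [3, 4, 0, 0]? True. Equal? False. Happens-before: True

Answer: yes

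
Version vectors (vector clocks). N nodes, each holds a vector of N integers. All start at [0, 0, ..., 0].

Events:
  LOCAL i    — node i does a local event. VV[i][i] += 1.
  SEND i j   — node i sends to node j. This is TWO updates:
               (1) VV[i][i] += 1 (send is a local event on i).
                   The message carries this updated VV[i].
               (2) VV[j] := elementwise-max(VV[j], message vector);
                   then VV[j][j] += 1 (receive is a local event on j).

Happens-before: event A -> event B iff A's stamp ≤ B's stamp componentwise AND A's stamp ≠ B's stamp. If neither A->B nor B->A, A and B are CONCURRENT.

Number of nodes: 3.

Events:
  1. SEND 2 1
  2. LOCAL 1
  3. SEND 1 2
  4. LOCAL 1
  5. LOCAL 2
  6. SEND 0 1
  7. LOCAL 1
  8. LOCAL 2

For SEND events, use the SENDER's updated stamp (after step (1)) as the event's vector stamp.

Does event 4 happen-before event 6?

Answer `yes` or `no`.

Initial: VV[0]=[0, 0, 0]
Initial: VV[1]=[0, 0, 0]
Initial: VV[2]=[0, 0, 0]
Event 1: SEND 2->1: VV[2][2]++ -> VV[2]=[0, 0, 1], msg_vec=[0, 0, 1]; VV[1]=max(VV[1],msg_vec) then VV[1][1]++ -> VV[1]=[0, 1, 1]
Event 2: LOCAL 1: VV[1][1]++ -> VV[1]=[0, 2, 1]
Event 3: SEND 1->2: VV[1][1]++ -> VV[1]=[0, 3, 1], msg_vec=[0, 3, 1]; VV[2]=max(VV[2],msg_vec) then VV[2][2]++ -> VV[2]=[0, 3, 2]
Event 4: LOCAL 1: VV[1][1]++ -> VV[1]=[0, 4, 1]
Event 5: LOCAL 2: VV[2][2]++ -> VV[2]=[0, 3, 3]
Event 6: SEND 0->1: VV[0][0]++ -> VV[0]=[1, 0, 0], msg_vec=[1, 0, 0]; VV[1]=max(VV[1],msg_vec) then VV[1][1]++ -> VV[1]=[1, 5, 1]
Event 7: LOCAL 1: VV[1][1]++ -> VV[1]=[1, 6, 1]
Event 8: LOCAL 2: VV[2][2]++ -> VV[2]=[0, 3, 4]
Event 4 stamp: [0, 4, 1]
Event 6 stamp: [1, 0, 0]
[0, 4, 1] <= [1, 0, 0]? False. Equal? False. Happens-before: False

Answer: no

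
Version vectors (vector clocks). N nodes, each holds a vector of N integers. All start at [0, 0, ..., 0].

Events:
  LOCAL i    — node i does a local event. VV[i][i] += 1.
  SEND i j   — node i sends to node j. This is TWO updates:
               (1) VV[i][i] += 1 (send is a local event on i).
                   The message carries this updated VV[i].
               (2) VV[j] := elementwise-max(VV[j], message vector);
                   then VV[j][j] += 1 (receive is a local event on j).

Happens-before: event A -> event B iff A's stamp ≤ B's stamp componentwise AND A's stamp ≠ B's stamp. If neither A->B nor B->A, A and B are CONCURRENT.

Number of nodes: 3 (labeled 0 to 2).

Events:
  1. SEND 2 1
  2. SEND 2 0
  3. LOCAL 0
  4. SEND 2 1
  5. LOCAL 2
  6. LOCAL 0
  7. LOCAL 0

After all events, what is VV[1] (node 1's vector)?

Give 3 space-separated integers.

Answer: 0 2 3

Derivation:
Initial: VV[0]=[0, 0, 0]
Initial: VV[1]=[0, 0, 0]
Initial: VV[2]=[0, 0, 0]
Event 1: SEND 2->1: VV[2][2]++ -> VV[2]=[0, 0, 1], msg_vec=[0, 0, 1]; VV[1]=max(VV[1],msg_vec) then VV[1][1]++ -> VV[1]=[0, 1, 1]
Event 2: SEND 2->0: VV[2][2]++ -> VV[2]=[0, 0, 2], msg_vec=[0, 0, 2]; VV[0]=max(VV[0],msg_vec) then VV[0][0]++ -> VV[0]=[1, 0, 2]
Event 3: LOCAL 0: VV[0][0]++ -> VV[0]=[2, 0, 2]
Event 4: SEND 2->1: VV[2][2]++ -> VV[2]=[0, 0, 3], msg_vec=[0, 0, 3]; VV[1]=max(VV[1],msg_vec) then VV[1][1]++ -> VV[1]=[0, 2, 3]
Event 5: LOCAL 2: VV[2][2]++ -> VV[2]=[0, 0, 4]
Event 6: LOCAL 0: VV[0][0]++ -> VV[0]=[3, 0, 2]
Event 7: LOCAL 0: VV[0][0]++ -> VV[0]=[4, 0, 2]
Final vectors: VV[0]=[4, 0, 2]; VV[1]=[0, 2, 3]; VV[2]=[0, 0, 4]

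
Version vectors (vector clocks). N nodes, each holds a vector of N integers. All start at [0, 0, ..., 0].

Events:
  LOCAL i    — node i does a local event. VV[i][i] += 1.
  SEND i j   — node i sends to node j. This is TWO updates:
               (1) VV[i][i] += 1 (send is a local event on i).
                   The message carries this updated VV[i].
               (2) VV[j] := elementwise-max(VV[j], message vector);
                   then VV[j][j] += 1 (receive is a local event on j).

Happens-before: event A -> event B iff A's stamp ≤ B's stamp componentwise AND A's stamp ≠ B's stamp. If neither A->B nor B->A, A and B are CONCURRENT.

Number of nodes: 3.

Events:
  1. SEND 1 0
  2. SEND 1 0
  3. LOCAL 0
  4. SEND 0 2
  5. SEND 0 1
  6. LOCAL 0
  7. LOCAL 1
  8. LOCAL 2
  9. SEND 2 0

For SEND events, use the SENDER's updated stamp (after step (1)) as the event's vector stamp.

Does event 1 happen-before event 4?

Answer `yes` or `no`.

Initial: VV[0]=[0, 0, 0]
Initial: VV[1]=[0, 0, 0]
Initial: VV[2]=[0, 0, 0]
Event 1: SEND 1->0: VV[1][1]++ -> VV[1]=[0, 1, 0], msg_vec=[0, 1, 0]; VV[0]=max(VV[0],msg_vec) then VV[0][0]++ -> VV[0]=[1, 1, 0]
Event 2: SEND 1->0: VV[1][1]++ -> VV[1]=[0, 2, 0], msg_vec=[0, 2, 0]; VV[0]=max(VV[0],msg_vec) then VV[0][0]++ -> VV[0]=[2, 2, 0]
Event 3: LOCAL 0: VV[0][0]++ -> VV[0]=[3, 2, 0]
Event 4: SEND 0->2: VV[0][0]++ -> VV[0]=[4, 2, 0], msg_vec=[4, 2, 0]; VV[2]=max(VV[2],msg_vec) then VV[2][2]++ -> VV[2]=[4, 2, 1]
Event 5: SEND 0->1: VV[0][0]++ -> VV[0]=[5, 2, 0], msg_vec=[5, 2, 0]; VV[1]=max(VV[1],msg_vec) then VV[1][1]++ -> VV[1]=[5, 3, 0]
Event 6: LOCAL 0: VV[0][0]++ -> VV[0]=[6, 2, 0]
Event 7: LOCAL 1: VV[1][1]++ -> VV[1]=[5, 4, 0]
Event 8: LOCAL 2: VV[2][2]++ -> VV[2]=[4, 2, 2]
Event 9: SEND 2->0: VV[2][2]++ -> VV[2]=[4, 2, 3], msg_vec=[4, 2, 3]; VV[0]=max(VV[0],msg_vec) then VV[0][0]++ -> VV[0]=[7, 2, 3]
Event 1 stamp: [0, 1, 0]
Event 4 stamp: [4, 2, 0]
[0, 1, 0] <= [4, 2, 0]? True. Equal? False. Happens-before: True

Answer: yes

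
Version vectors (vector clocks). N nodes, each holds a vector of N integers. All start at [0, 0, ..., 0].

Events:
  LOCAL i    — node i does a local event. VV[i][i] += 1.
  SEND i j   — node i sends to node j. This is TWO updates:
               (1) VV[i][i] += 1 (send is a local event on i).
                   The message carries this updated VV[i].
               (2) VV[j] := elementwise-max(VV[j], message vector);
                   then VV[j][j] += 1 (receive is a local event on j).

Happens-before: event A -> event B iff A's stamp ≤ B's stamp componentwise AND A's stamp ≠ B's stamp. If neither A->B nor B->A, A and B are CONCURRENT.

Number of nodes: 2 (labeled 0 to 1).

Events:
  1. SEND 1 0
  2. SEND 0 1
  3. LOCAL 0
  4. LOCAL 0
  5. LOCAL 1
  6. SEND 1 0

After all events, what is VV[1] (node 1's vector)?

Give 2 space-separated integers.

Answer: 2 4

Derivation:
Initial: VV[0]=[0, 0]
Initial: VV[1]=[0, 0]
Event 1: SEND 1->0: VV[1][1]++ -> VV[1]=[0, 1], msg_vec=[0, 1]; VV[0]=max(VV[0],msg_vec) then VV[0][0]++ -> VV[0]=[1, 1]
Event 2: SEND 0->1: VV[0][0]++ -> VV[0]=[2, 1], msg_vec=[2, 1]; VV[1]=max(VV[1],msg_vec) then VV[1][1]++ -> VV[1]=[2, 2]
Event 3: LOCAL 0: VV[0][0]++ -> VV[0]=[3, 1]
Event 4: LOCAL 0: VV[0][0]++ -> VV[0]=[4, 1]
Event 5: LOCAL 1: VV[1][1]++ -> VV[1]=[2, 3]
Event 6: SEND 1->0: VV[1][1]++ -> VV[1]=[2, 4], msg_vec=[2, 4]; VV[0]=max(VV[0],msg_vec) then VV[0][0]++ -> VV[0]=[5, 4]
Final vectors: VV[0]=[5, 4]; VV[1]=[2, 4]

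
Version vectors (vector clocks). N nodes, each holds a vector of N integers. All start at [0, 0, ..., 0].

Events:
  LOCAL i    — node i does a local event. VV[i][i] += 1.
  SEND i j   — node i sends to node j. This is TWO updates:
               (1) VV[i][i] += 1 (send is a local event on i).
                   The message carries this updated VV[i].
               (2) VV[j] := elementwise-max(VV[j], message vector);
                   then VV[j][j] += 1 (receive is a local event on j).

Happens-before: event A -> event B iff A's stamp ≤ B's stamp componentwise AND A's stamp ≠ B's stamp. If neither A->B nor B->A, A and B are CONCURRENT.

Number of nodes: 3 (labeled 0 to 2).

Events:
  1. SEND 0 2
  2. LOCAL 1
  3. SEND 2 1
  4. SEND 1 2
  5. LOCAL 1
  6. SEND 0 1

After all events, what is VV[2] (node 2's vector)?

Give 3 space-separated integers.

Initial: VV[0]=[0, 0, 0]
Initial: VV[1]=[0, 0, 0]
Initial: VV[2]=[0, 0, 0]
Event 1: SEND 0->2: VV[0][0]++ -> VV[0]=[1, 0, 0], msg_vec=[1, 0, 0]; VV[2]=max(VV[2],msg_vec) then VV[2][2]++ -> VV[2]=[1, 0, 1]
Event 2: LOCAL 1: VV[1][1]++ -> VV[1]=[0, 1, 0]
Event 3: SEND 2->1: VV[2][2]++ -> VV[2]=[1, 0, 2], msg_vec=[1, 0, 2]; VV[1]=max(VV[1],msg_vec) then VV[1][1]++ -> VV[1]=[1, 2, 2]
Event 4: SEND 1->2: VV[1][1]++ -> VV[1]=[1, 3, 2], msg_vec=[1, 3, 2]; VV[2]=max(VV[2],msg_vec) then VV[2][2]++ -> VV[2]=[1, 3, 3]
Event 5: LOCAL 1: VV[1][1]++ -> VV[1]=[1, 4, 2]
Event 6: SEND 0->1: VV[0][0]++ -> VV[0]=[2, 0, 0], msg_vec=[2, 0, 0]; VV[1]=max(VV[1],msg_vec) then VV[1][1]++ -> VV[1]=[2, 5, 2]
Final vectors: VV[0]=[2, 0, 0]; VV[1]=[2, 5, 2]; VV[2]=[1, 3, 3]

Answer: 1 3 3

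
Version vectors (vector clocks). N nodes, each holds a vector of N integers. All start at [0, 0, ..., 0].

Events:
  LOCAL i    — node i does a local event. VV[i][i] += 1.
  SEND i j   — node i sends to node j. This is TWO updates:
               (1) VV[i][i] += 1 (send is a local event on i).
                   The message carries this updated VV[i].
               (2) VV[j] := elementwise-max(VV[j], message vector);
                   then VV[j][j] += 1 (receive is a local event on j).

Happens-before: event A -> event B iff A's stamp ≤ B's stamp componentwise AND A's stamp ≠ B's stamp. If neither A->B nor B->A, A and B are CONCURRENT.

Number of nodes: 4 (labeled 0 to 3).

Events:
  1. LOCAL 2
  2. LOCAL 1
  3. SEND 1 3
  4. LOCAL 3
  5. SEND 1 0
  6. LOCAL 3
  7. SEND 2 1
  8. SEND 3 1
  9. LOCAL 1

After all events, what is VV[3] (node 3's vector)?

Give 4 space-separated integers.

Initial: VV[0]=[0, 0, 0, 0]
Initial: VV[1]=[0, 0, 0, 0]
Initial: VV[2]=[0, 0, 0, 0]
Initial: VV[3]=[0, 0, 0, 0]
Event 1: LOCAL 2: VV[2][2]++ -> VV[2]=[0, 0, 1, 0]
Event 2: LOCAL 1: VV[1][1]++ -> VV[1]=[0, 1, 0, 0]
Event 3: SEND 1->3: VV[1][1]++ -> VV[1]=[0, 2, 0, 0], msg_vec=[0, 2, 0, 0]; VV[3]=max(VV[3],msg_vec) then VV[3][3]++ -> VV[3]=[0, 2, 0, 1]
Event 4: LOCAL 3: VV[3][3]++ -> VV[3]=[0, 2, 0, 2]
Event 5: SEND 1->0: VV[1][1]++ -> VV[1]=[0, 3, 0, 0], msg_vec=[0, 3, 0, 0]; VV[0]=max(VV[0],msg_vec) then VV[0][0]++ -> VV[0]=[1, 3, 0, 0]
Event 6: LOCAL 3: VV[3][3]++ -> VV[3]=[0, 2, 0, 3]
Event 7: SEND 2->1: VV[2][2]++ -> VV[2]=[0, 0, 2, 0], msg_vec=[0, 0, 2, 0]; VV[1]=max(VV[1],msg_vec) then VV[1][1]++ -> VV[1]=[0, 4, 2, 0]
Event 8: SEND 3->1: VV[3][3]++ -> VV[3]=[0, 2, 0, 4], msg_vec=[0, 2, 0, 4]; VV[1]=max(VV[1],msg_vec) then VV[1][1]++ -> VV[1]=[0, 5, 2, 4]
Event 9: LOCAL 1: VV[1][1]++ -> VV[1]=[0, 6, 2, 4]
Final vectors: VV[0]=[1, 3, 0, 0]; VV[1]=[0, 6, 2, 4]; VV[2]=[0, 0, 2, 0]; VV[3]=[0, 2, 0, 4]

Answer: 0 2 0 4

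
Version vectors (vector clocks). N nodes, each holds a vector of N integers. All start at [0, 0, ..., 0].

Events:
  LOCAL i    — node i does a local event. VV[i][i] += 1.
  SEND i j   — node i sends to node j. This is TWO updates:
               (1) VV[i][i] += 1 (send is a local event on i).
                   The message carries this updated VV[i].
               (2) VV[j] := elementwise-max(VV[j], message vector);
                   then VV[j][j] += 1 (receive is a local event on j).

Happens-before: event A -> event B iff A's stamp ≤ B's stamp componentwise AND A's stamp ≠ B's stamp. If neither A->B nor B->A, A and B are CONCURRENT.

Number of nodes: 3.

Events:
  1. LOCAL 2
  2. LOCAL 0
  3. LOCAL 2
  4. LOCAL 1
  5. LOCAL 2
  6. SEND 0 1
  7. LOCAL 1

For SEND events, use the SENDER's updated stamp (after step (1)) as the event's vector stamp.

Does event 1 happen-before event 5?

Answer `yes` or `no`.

Initial: VV[0]=[0, 0, 0]
Initial: VV[1]=[0, 0, 0]
Initial: VV[2]=[0, 0, 0]
Event 1: LOCAL 2: VV[2][2]++ -> VV[2]=[0, 0, 1]
Event 2: LOCAL 0: VV[0][0]++ -> VV[0]=[1, 0, 0]
Event 3: LOCAL 2: VV[2][2]++ -> VV[2]=[0, 0, 2]
Event 4: LOCAL 1: VV[1][1]++ -> VV[1]=[0, 1, 0]
Event 5: LOCAL 2: VV[2][2]++ -> VV[2]=[0, 0, 3]
Event 6: SEND 0->1: VV[0][0]++ -> VV[0]=[2, 0, 0], msg_vec=[2, 0, 0]; VV[1]=max(VV[1],msg_vec) then VV[1][1]++ -> VV[1]=[2, 2, 0]
Event 7: LOCAL 1: VV[1][1]++ -> VV[1]=[2, 3, 0]
Event 1 stamp: [0, 0, 1]
Event 5 stamp: [0, 0, 3]
[0, 0, 1] <= [0, 0, 3]? True. Equal? False. Happens-before: True

Answer: yes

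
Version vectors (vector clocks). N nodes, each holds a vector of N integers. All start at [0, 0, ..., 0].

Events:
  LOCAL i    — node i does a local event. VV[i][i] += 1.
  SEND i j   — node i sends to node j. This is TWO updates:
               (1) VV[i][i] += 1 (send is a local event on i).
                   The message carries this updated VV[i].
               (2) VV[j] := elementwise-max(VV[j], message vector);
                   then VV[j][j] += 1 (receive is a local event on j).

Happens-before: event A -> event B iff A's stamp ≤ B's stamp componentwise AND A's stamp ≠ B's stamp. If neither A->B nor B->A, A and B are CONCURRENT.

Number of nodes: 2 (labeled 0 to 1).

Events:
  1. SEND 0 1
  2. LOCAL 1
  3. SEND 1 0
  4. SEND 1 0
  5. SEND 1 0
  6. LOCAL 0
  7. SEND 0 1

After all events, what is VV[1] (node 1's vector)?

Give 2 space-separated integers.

Initial: VV[0]=[0, 0]
Initial: VV[1]=[0, 0]
Event 1: SEND 0->1: VV[0][0]++ -> VV[0]=[1, 0], msg_vec=[1, 0]; VV[1]=max(VV[1],msg_vec) then VV[1][1]++ -> VV[1]=[1, 1]
Event 2: LOCAL 1: VV[1][1]++ -> VV[1]=[1, 2]
Event 3: SEND 1->0: VV[1][1]++ -> VV[1]=[1, 3], msg_vec=[1, 3]; VV[0]=max(VV[0],msg_vec) then VV[0][0]++ -> VV[0]=[2, 3]
Event 4: SEND 1->0: VV[1][1]++ -> VV[1]=[1, 4], msg_vec=[1, 4]; VV[0]=max(VV[0],msg_vec) then VV[0][0]++ -> VV[0]=[3, 4]
Event 5: SEND 1->0: VV[1][1]++ -> VV[1]=[1, 5], msg_vec=[1, 5]; VV[0]=max(VV[0],msg_vec) then VV[0][0]++ -> VV[0]=[4, 5]
Event 6: LOCAL 0: VV[0][0]++ -> VV[0]=[5, 5]
Event 7: SEND 0->1: VV[0][0]++ -> VV[0]=[6, 5], msg_vec=[6, 5]; VV[1]=max(VV[1],msg_vec) then VV[1][1]++ -> VV[1]=[6, 6]
Final vectors: VV[0]=[6, 5]; VV[1]=[6, 6]

Answer: 6 6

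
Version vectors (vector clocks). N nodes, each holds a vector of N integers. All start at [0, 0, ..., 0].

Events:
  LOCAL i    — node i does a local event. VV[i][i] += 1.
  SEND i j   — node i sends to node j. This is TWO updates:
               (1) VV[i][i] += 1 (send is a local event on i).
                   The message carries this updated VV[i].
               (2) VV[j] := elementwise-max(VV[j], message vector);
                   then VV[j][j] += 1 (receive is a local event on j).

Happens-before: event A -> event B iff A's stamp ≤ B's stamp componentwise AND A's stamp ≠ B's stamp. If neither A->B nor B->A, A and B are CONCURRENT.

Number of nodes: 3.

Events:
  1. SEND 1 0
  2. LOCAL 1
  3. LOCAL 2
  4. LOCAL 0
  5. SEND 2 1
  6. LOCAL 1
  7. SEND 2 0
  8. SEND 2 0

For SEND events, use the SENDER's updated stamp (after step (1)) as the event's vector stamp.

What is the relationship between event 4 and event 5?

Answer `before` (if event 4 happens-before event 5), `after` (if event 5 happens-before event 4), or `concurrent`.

Initial: VV[0]=[0, 0, 0]
Initial: VV[1]=[0, 0, 0]
Initial: VV[2]=[0, 0, 0]
Event 1: SEND 1->0: VV[1][1]++ -> VV[1]=[0, 1, 0], msg_vec=[0, 1, 0]; VV[0]=max(VV[0],msg_vec) then VV[0][0]++ -> VV[0]=[1, 1, 0]
Event 2: LOCAL 1: VV[1][1]++ -> VV[1]=[0, 2, 0]
Event 3: LOCAL 2: VV[2][2]++ -> VV[2]=[0, 0, 1]
Event 4: LOCAL 0: VV[0][0]++ -> VV[0]=[2, 1, 0]
Event 5: SEND 2->1: VV[2][2]++ -> VV[2]=[0, 0, 2], msg_vec=[0, 0, 2]; VV[1]=max(VV[1],msg_vec) then VV[1][1]++ -> VV[1]=[0, 3, 2]
Event 6: LOCAL 1: VV[1][1]++ -> VV[1]=[0, 4, 2]
Event 7: SEND 2->0: VV[2][2]++ -> VV[2]=[0, 0, 3], msg_vec=[0, 0, 3]; VV[0]=max(VV[0],msg_vec) then VV[0][0]++ -> VV[0]=[3, 1, 3]
Event 8: SEND 2->0: VV[2][2]++ -> VV[2]=[0, 0, 4], msg_vec=[0, 0, 4]; VV[0]=max(VV[0],msg_vec) then VV[0][0]++ -> VV[0]=[4, 1, 4]
Event 4 stamp: [2, 1, 0]
Event 5 stamp: [0, 0, 2]
[2, 1, 0] <= [0, 0, 2]? False
[0, 0, 2] <= [2, 1, 0]? False
Relation: concurrent

Answer: concurrent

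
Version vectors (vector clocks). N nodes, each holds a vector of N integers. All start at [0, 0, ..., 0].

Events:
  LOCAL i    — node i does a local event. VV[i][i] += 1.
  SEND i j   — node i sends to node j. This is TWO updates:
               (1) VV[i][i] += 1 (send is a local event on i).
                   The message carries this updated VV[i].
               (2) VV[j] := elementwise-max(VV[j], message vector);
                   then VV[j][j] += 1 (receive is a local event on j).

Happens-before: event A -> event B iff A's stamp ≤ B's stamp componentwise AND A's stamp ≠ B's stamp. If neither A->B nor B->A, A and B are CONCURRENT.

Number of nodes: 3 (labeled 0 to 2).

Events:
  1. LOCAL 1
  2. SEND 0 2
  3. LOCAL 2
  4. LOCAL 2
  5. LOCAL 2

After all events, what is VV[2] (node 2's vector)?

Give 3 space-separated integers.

Initial: VV[0]=[0, 0, 0]
Initial: VV[1]=[0, 0, 0]
Initial: VV[2]=[0, 0, 0]
Event 1: LOCAL 1: VV[1][1]++ -> VV[1]=[0, 1, 0]
Event 2: SEND 0->2: VV[0][0]++ -> VV[0]=[1, 0, 0], msg_vec=[1, 0, 0]; VV[2]=max(VV[2],msg_vec) then VV[2][2]++ -> VV[2]=[1, 0, 1]
Event 3: LOCAL 2: VV[2][2]++ -> VV[2]=[1, 0, 2]
Event 4: LOCAL 2: VV[2][2]++ -> VV[2]=[1, 0, 3]
Event 5: LOCAL 2: VV[2][2]++ -> VV[2]=[1, 0, 4]
Final vectors: VV[0]=[1, 0, 0]; VV[1]=[0, 1, 0]; VV[2]=[1, 0, 4]

Answer: 1 0 4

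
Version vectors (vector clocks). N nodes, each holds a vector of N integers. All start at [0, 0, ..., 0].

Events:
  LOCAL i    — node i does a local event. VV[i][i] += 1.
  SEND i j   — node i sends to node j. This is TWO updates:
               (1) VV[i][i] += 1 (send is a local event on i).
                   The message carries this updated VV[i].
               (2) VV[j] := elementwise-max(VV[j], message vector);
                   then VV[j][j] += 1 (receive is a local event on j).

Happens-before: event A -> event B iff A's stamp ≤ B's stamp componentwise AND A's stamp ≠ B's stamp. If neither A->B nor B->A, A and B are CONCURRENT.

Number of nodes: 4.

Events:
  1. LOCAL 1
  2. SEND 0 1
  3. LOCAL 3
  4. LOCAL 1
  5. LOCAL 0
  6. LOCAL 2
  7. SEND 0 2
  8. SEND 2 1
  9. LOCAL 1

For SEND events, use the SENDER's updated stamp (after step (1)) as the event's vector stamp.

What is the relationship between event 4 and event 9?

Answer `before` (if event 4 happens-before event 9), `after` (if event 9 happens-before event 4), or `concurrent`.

Answer: before

Derivation:
Initial: VV[0]=[0, 0, 0, 0]
Initial: VV[1]=[0, 0, 0, 0]
Initial: VV[2]=[0, 0, 0, 0]
Initial: VV[3]=[0, 0, 0, 0]
Event 1: LOCAL 1: VV[1][1]++ -> VV[1]=[0, 1, 0, 0]
Event 2: SEND 0->1: VV[0][0]++ -> VV[0]=[1, 0, 0, 0], msg_vec=[1, 0, 0, 0]; VV[1]=max(VV[1],msg_vec) then VV[1][1]++ -> VV[1]=[1, 2, 0, 0]
Event 3: LOCAL 3: VV[3][3]++ -> VV[3]=[0, 0, 0, 1]
Event 4: LOCAL 1: VV[1][1]++ -> VV[1]=[1, 3, 0, 0]
Event 5: LOCAL 0: VV[0][0]++ -> VV[0]=[2, 0, 0, 0]
Event 6: LOCAL 2: VV[2][2]++ -> VV[2]=[0, 0, 1, 0]
Event 7: SEND 0->2: VV[0][0]++ -> VV[0]=[3, 0, 0, 0], msg_vec=[3, 0, 0, 0]; VV[2]=max(VV[2],msg_vec) then VV[2][2]++ -> VV[2]=[3, 0, 2, 0]
Event 8: SEND 2->1: VV[2][2]++ -> VV[2]=[3, 0, 3, 0], msg_vec=[3, 0, 3, 0]; VV[1]=max(VV[1],msg_vec) then VV[1][1]++ -> VV[1]=[3, 4, 3, 0]
Event 9: LOCAL 1: VV[1][1]++ -> VV[1]=[3, 5, 3, 0]
Event 4 stamp: [1, 3, 0, 0]
Event 9 stamp: [3, 5, 3, 0]
[1, 3, 0, 0] <= [3, 5, 3, 0]? True
[3, 5, 3, 0] <= [1, 3, 0, 0]? False
Relation: before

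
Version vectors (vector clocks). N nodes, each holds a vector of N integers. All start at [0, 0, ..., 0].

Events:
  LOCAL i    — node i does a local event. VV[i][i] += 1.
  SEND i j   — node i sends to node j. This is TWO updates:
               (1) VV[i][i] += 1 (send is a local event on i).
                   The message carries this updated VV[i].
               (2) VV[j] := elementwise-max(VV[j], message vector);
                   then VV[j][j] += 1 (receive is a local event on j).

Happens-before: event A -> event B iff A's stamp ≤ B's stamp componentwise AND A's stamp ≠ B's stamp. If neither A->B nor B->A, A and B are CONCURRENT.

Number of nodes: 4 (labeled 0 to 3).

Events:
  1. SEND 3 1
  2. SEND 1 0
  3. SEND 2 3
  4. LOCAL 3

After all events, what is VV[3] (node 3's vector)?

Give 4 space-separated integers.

Answer: 0 0 1 3

Derivation:
Initial: VV[0]=[0, 0, 0, 0]
Initial: VV[1]=[0, 0, 0, 0]
Initial: VV[2]=[0, 0, 0, 0]
Initial: VV[3]=[0, 0, 0, 0]
Event 1: SEND 3->1: VV[3][3]++ -> VV[3]=[0, 0, 0, 1], msg_vec=[0, 0, 0, 1]; VV[1]=max(VV[1],msg_vec) then VV[1][1]++ -> VV[1]=[0, 1, 0, 1]
Event 2: SEND 1->0: VV[1][1]++ -> VV[1]=[0, 2, 0, 1], msg_vec=[0, 2, 0, 1]; VV[0]=max(VV[0],msg_vec) then VV[0][0]++ -> VV[0]=[1, 2, 0, 1]
Event 3: SEND 2->3: VV[2][2]++ -> VV[2]=[0, 0, 1, 0], msg_vec=[0, 0, 1, 0]; VV[3]=max(VV[3],msg_vec) then VV[3][3]++ -> VV[3]=[0, 0, 1, 2]
Event 4: LOCAL 3: VV[3][3]++ -> VV[3]=[0, 0, 1, 3]
Final vectors: VV[0]=[1, 2, 0, 1]; VV[1]=[0, 2, 0, 1]; VV[2]=[0, 0, 1, 0]; VV[3]=[0, 0, 1, 3]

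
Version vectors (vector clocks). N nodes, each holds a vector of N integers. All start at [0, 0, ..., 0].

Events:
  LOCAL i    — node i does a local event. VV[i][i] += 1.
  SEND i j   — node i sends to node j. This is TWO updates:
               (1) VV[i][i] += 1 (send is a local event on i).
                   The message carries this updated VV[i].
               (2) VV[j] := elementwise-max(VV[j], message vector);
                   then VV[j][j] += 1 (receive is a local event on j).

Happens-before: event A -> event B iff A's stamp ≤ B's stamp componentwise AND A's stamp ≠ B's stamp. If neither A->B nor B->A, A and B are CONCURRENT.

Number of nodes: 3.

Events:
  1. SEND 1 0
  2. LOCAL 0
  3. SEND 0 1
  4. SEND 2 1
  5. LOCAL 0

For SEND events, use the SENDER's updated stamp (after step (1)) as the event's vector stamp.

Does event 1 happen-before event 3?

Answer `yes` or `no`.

Answer: yes

Derivation:
Initial: VV[0]=[0, 0, 0]
Initial: VV[1]=[0, 0, 0]
Initial: VV[2]=[0, 0, 0]
Event 1: SEND 1->0: VV[1][1]++ -> VV[1]=[0, 1, 0], msg_vec=[0, 1, 0]; VV[0]=max(VV[0],msg_vec) then VV[0][0]++ -> VV[0]=[1, 1, 0]
Event 2: LOCAL 0: VV[0][0]++ -> VV[0]=[2, 1, 0]
Event 3: SEND 0->1: VV[0][0]++ -> VV[0]=[3, 1, 0], msg_vec=[3, 1, 0]; VV[1]=max(VV[1],msg_vec) then VV[1][1]++ -> VV[1]=[3, 2, 0]
Event 4: SEND 2->1: VV[2][2]++ -> VV[2]=[0, 0, 1], msg_vec=[0, 0, 1]; VV[1]=max(VV[1],msg_vec) then VV[1][1]++ -> VV[1]=[3, 3, 1]
Event 5: LOCAL 0: VV[0][0]++ -> VV[0]=[4, 1, 0]
Event 1 stamp: [0, 1, 0]
Event 3 stamp: [3, 1, 0]
[0, 1, 0] <= [3, 1, 0]? True. Equal? False. Happens-before: True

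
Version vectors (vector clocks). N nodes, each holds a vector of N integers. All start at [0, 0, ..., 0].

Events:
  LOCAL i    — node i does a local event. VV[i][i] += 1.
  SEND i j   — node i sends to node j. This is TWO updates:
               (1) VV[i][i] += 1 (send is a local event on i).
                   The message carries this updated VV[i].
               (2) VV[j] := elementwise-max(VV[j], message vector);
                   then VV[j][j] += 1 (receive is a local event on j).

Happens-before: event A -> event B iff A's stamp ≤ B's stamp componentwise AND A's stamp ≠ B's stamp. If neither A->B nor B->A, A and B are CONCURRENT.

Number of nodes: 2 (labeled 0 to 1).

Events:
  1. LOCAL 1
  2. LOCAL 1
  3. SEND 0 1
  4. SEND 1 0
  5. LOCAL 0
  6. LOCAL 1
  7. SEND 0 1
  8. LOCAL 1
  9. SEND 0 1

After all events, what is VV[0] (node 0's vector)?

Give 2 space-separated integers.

Initial: VV[0]=[0, 0]
Initial: VV[1]=[0, 0]
Event 1: LOCAL 1: VV[1][1]++ -> VV[1]=[0, 1]
Event 2: LOCAL 1: VV[1][1]++ -> VV[1]=[0, 2]
Event 3: SEND 0->1: VV[0][0]++ -> VV[0]=[1, 0], msg_vec=[1, 0]; VV[1]=max(VV[1],msg_vec) then VV[1][1]++ -> VV[1]=[1, 3]
Event 4: SEND 1->0: VV[1][1]++ -> VV[1]=[1, 4], msg_vec=[1, 4]; VV[0]=max(VV[0],msg_vec) then VV[0][0]++ -> VV[0]=[2, 4]
Event 5: LOCAL 0: VV[0][0]++ -> VV[0]=[3, 4]
Event 6: LOCAL 1: VV[1][1]++ -> VV[1]=[1, 5]
Event 7: SEND 0->1: VV[0][0]++ -> VV[0]=[4, 4], msg_vec=[4, 4]; VV[1]=max(VV[1],msg_vec) then VV[1][1]++ -> VV[1]=[4, 6]
Event 8: LOCAL 1: VV[1][1]++ -> VV[1]=[4, 7]
Event 9: SEND 0->1: VV[0][0]++ -> VV[0]=[5, 4], msg_vec=[5, 4]; VV[1]=max(VV[1],msg_vec) then VV[1][1]++ -> VV[1]=[5, 8]
Final vectors: VV[0]=[5, 4]; VV[1]=[5, 8]

Answer: 5 4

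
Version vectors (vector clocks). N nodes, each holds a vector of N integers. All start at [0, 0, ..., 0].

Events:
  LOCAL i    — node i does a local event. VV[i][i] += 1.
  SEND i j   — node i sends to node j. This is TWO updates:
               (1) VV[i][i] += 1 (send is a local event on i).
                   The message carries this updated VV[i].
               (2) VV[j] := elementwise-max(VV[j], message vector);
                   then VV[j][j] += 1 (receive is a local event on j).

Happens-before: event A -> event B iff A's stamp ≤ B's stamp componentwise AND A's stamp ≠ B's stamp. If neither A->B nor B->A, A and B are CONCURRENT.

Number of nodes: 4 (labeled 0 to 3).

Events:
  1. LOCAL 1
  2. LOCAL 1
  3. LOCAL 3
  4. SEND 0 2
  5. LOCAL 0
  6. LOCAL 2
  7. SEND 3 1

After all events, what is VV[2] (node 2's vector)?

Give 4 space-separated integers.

Initial: VV[0]=[0, 0, 0, 0]
Initial: VV[1]=[0, 0, 0, 0]
Initial: VV[2]=[0, 0, 0, 0]
Initial: VV[3]=[0, 0, 0, 0]
Event 1: LOCAL 1: VV[1][1]++ -> VV[1]=[0, 1, 0, 0]
Event 2: LOCAL 1: VV[1][1]++ -> VV[1]=[0, 2, 0, 0]
Event 3: LOCAL 3: VV[3][3]++ -> VV[3]=[0, 0, 0, 1]
Event 4: SEND 0->2: VV[0][0]++ -> VV[0]=[1, 0, 0, 0], msg_vec=[1, 0, 0, 0]; VV[2]=max(VV[2],msg_vec) then VV[2][2]++ -> VV[2]=[1, 0, 1, 0]
Event 5: LOCAL 0: VV[0][0]++ -> VV[0]=[2, 0, 0, 0]
Event 6: LOCAL 2: VV[2][2]++ -> VV[2]=[1, 0, 2, 0]
Event 7: SEND 3->1: VV[3][3]++ -> VV[3]=[0, 0, 0, 2], msg_vec=[0, 0, 0, 2]; VV[1]=max(VV[1],msg_vec) then VV[1][1]++ -> VV[1]=[0, 3, 0, 2]
Final vectors: VV[0]=[2, 0, 0, 0]; VV[1]=[0, 3, 0, 2]; VV[2]=[1, 0, 2, 0]; VV[3]=[0, 0, 0, 2]

Answer: 1 0 2 0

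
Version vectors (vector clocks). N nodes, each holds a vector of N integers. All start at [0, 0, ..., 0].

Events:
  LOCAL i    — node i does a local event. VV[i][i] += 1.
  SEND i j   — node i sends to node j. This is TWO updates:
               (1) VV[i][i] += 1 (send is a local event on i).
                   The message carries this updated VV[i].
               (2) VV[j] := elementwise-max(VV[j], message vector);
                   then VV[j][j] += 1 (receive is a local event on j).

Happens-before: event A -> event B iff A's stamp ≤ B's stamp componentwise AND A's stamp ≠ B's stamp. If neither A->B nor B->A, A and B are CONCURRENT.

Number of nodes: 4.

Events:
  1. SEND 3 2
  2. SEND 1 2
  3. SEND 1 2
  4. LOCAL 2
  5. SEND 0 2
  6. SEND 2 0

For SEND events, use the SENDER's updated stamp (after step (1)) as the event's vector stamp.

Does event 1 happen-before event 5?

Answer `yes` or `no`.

Answer: no

Derivation:
Initial: VV[0]=[0, 0, 0, 0]
Initial: VV[1]=[0, 0, 0, 0]
Initial: VV[2]=[0, 0, 0, 0]
Initial: VV[3]=[0, 0, 0, 0]
Event 1: SEND 3->2: VV[3][3]++ -> VV[3]=[0, 0, 0, 1], msg_vec=[0, 0, 0, 1]; VV[2]=max(VV[2],msg_vec) then VV[2][2]++ -> VV[2]=[0, 0, 1, 1]
Event 2: SEND 1->2: VV[1][1]++ -> VV[1]=[0, 1, 0, 0], msg_vec=[0, 1, 0, 0]; VV[2]=max(VV[2],msg_vec) then VV[2][2]++ -> VV[2]=[0, 1, 2, 1]
Event 3: SEND 1->2: VV[1][1]++ -> VV[1]=[0, 2, 0, 0], msg_vec=[0, 2, 0, 0]; VV[2]=max(VV[2],msg_vec) then VV[2][2]++ -> VV[2]=[0, 2, 3, 1]
Event 4: LOCAL 2: VV[2][2]++ -> VV[2]=[0, 2, 4, 1]
Event 5: SEND 0->2: VV[0][0]++ -> VV[0]=[1, 0, 0, 0], msg_vec=[1, 0, 0, 0]; VV[2]=max(VV[2],msg_vec) then VV[2][2]++ -> VV[2]=[1, 2, 5, 1]
Event 6: SEND 2->0: VV[2][2]++ -> VV[2]=[1, 2, 6, 1], msg_vec=[1, 2, 6, 1]; VV[0]=max(VV[0],msg_vec) then VV[0][0]++ -> VV[0]=[2, 2, 6, 1]
Event 1 stamp: [0, 0, 0, 1]
Event 5 stamp: [1, 0, 0, 0]
[0, 0, 0, 1] <= [1, 0, 0, 0]? False. Equal? False. Happens-before: False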